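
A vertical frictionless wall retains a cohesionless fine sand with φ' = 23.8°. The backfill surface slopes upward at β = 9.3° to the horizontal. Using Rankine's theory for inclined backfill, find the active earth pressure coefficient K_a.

K_a = cos β · (cos β − √(cos²β − cos²φ)) / (cos β + √(cos²β − cos²φ)).
cos β = 0.9869, cos φ = 0.9150, √(cos²β − cos²φ) = 0.3698.
K_a = 0.9869 × (0.9869 − 0.3698)/(0.9869 + 0.3698) = 0.4489.

0.449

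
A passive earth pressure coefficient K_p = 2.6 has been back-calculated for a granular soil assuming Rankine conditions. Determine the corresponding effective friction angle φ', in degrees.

26.4°

K_p = (1+sin φ)/(1−sin φ) ⇒ sin φ = (K_p − 1)/(K_p + 1) = 0.4444.
φ = arcsin(0.4444) = 26.39°.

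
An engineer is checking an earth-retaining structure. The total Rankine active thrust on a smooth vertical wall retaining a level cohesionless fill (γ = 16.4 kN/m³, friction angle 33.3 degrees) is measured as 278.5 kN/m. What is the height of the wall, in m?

10.8 m

K_a = 0.2911. P_a = ½ K_a γ H² ⇒ H = √(2P_a/(K_a γ)).
H = √(2×278.5/(0.2911×16.4)) = 10.80 m.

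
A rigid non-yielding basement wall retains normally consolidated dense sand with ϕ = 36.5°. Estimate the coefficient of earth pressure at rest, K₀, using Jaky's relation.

K₀ = 1 − sin φ' = 1 − sin 36.5° = 0.4052.

0.405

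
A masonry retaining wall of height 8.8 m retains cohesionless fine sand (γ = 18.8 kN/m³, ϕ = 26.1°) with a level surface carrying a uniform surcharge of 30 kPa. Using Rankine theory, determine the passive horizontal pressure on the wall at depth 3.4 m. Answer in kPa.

K_p = (1 + sin φ)/(1 − sin φ) = 2.571.
σ_v = γz + q = 18.8 × 3.4 + 30 = 93.92 kPa.
σ_h = K_p σ_v = 2.571 × 93.92 = 241.5 kPa.

241 kPa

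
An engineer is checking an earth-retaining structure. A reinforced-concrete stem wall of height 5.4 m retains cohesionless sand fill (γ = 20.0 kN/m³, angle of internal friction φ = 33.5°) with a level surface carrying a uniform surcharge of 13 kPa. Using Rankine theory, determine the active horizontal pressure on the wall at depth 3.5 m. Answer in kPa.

K_a = (1 − sin φ)/(1 + sin φ) = 0.2887.
σ_v = γz + q = 20.0 × 3.5 + 13 = 83.00 kPa.
σ_h = K_a σ_v = 0.2887 × 83.00 = 23.96 kPa.

24.0 kPa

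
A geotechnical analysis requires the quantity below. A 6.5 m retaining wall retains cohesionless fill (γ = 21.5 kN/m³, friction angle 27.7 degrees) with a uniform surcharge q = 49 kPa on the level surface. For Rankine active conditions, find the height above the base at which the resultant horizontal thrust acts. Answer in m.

K_a = 0.3653.
Triangular part P₁ = ½K_aγH² = 165.9 at H/3 = 2.167 m; rectangular part P₂ = K_a q H = 116.4 at H/2 = 3.250 m.
ȳ = (P₁·2.167 + P₂·3.250)/(P₁+P₂) = 2.613 m.

2.61 m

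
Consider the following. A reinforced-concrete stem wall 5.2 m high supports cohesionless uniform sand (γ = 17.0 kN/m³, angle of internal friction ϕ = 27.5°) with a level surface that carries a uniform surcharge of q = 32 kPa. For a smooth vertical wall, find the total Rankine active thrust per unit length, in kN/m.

K_a = tan²(45° − φ/2) = 0.3682.
Soil triangle: ½ K_a γ H² = 0.5×0.3682×17.0×5.2² = 84.63 kN/m.
Surcharge rectangle: K_a q H = 0.3682×32×5.2 = 61.27 kN/m.
Total = 84.63 + 61.27 = 145.9 kN/m.

146 kN/m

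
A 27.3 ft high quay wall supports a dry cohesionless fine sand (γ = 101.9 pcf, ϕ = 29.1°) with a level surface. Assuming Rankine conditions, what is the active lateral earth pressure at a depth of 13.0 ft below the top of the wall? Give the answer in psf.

458 psf

K_a = (1 − sin φ)/(1 + sin φ) = 0.3456.
σ_h = K_a γ z = 0.3456 × 101.9 × 13.0 = 457.8 psf.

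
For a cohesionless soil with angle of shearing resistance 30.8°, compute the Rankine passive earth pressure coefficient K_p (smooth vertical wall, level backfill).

K_p = (1 + sin φ)/(1 − sin φ) = tan²(45° + 30.8°/2) = 3.099.

3.10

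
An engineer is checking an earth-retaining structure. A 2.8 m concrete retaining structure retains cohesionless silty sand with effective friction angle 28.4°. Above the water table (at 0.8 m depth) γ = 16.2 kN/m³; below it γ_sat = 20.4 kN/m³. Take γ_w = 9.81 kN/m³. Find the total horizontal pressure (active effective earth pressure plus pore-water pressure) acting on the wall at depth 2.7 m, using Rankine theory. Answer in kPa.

30.4 kPa

K_a = (1 − sin φ)/(1 + sin φ) = 0.3554.
γ' = 20.4 − 9.81 = 10.59 kN/m³.
Effective vertical stress at 2.7 m: σ'_v = 16.2×0.8 + 10.59×1.90 = 33.08 kPa.
σ'_h = K_a σ'_v = 0.3554 × 33.08 = 11.76 kPa; u = γ_w × 1.90 = 18.64 kPa.
Total σ_h = 11.76 + 18.64 = 30.39 kPa.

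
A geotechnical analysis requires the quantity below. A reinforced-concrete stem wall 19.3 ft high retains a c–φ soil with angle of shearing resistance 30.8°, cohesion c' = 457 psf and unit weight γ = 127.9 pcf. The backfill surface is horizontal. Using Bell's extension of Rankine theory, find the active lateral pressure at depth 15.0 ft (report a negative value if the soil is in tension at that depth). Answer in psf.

K_a = (1 − sin φ)/(1 + sin φ) = 0.3227.
σ_a = K_a γ z − 2c√K_a = 0.3227×127.9×15.0 − 2×457×0.5681 = 99.90 psf.

99.9 psf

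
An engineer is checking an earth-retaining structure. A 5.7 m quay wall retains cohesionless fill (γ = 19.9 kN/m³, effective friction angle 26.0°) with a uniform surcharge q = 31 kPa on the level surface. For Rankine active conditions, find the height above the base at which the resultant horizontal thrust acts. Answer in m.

K_a = 0.3905.
Triangular part P₁ = ½K_aγH² = 126.2 at H/3 = 1.900 m; rectangular part P₂ = K_a q H = 68.99 at H/2 = 2.850 m.
ȳ = (P₁·1.900 + P₂·2.850)/(P₁+P₂) = 2.236 m.

2.24 m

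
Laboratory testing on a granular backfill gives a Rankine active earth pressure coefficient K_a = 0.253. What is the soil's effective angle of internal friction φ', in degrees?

36.6°

K_a = tan²(45° − φ/2) ⇒ 45° − φ/2 = arctan(√0.253) = 26.70°.
φ = 2(45° − 26.70°) = 36.60°.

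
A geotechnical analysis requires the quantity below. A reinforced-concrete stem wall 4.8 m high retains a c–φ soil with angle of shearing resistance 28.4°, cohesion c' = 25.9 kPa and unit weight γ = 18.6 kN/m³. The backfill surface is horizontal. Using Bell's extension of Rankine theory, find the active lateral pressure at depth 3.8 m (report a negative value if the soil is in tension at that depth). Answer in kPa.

K_a = (1 − sin φ)/(1 + sin φ) = 0.3554.
σ_a = K_a γ z − 2c√K_a = 0.3554×18.6×3.8 − 2×25.9×0.5961 = -5.762 kPa.

-5.76 kPa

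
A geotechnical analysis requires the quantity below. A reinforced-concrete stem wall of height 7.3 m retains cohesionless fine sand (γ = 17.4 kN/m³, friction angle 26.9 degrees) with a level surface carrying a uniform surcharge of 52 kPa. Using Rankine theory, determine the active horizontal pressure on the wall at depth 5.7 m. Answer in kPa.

K_a = (1 − sin φ)/(1 + sin φ) = 0.3770.
σ_v = γz + q = 17.4 × 5.7 + 52 = 151.2 kPa.
σ_h = K_a σ_v = 0.3770 × 151.2 = 56.99 kPa.

57.0 kPa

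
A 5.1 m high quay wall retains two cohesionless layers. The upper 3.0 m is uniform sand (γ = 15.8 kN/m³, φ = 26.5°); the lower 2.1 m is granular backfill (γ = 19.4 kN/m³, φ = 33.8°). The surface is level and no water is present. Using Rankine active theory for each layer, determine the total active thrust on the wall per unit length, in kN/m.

67.8 kN/m

K_a1 = tan²(45°−26.5°/2) = 0.3829; K_a2 = tan²(45°−33.8°/2) = 0.2851.
Layer 1: σ at base = K_a1 γ₁ h₁ = 18.15 kPa; P₁ = ½×18.15×3.0 = 27.23.
Layer 2: σ_v at top = γ₁h₁ = 47.40; σ_h top = K_a2×47.40 = 13.51; σ_h base = K_a2×(47.40+19.4×2.1) = 25.13.
P₂ = ½(13.51+25.13)×2.1 = 40.57. Total P_a = 27.23+40.57 = 67.80 kN/m.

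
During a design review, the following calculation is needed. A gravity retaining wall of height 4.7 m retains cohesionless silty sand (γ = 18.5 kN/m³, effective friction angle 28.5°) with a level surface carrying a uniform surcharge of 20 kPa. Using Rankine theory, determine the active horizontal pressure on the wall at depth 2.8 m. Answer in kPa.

25.4 kPa

K_a = (1 − sin φ)/(1 + sin φ) = 0.3540.
σ_v = γz + q = 18.5 × 2.8 + 20 = 71.80 kPa.
σ_h = K_a σ_v = 0.3540 × 71.80 = 25.41 kPa.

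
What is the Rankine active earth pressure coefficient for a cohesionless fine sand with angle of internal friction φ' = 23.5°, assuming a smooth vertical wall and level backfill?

0.430

K_a = (1 − sin φ)/(1 + sin φ) = (1 − sin 23.5°)/(1 + sin 23.5°) = 0.4298.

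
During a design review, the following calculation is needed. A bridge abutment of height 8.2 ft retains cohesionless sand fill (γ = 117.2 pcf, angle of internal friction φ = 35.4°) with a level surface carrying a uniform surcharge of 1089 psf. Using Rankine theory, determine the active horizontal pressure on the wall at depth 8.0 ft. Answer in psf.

K_a = (1 − sin φ)/(1 + sin φ) = 0.2664.
σ_v = γz + q = 117.2 × 8.0 + 1089 = 2027 psf.
σ_h = K_a σ_v = 0.2664 × 2027 = 539.9 psf.

540 psf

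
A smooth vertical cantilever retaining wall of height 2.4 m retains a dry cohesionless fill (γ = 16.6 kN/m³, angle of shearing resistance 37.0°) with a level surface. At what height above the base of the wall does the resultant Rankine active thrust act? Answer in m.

0.800 m

K_a = 0.2486.
The pressure distribution is triangular, so the resultant acts at H/3 above the base = 2.4/3 = 0.8000 m.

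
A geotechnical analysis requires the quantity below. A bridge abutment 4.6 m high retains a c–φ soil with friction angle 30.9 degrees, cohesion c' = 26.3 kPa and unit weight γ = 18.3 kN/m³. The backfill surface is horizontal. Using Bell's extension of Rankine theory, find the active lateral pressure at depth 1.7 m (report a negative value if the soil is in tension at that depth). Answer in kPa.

-19.8 kPa

K_a = (1 − sin φ)/(1 + sin φ) = 0.3214.
σ_a = K_a γ z − 2c√K_a = 0.3214×18.3×1.7 − 2×26.3×0.5669 = -19.82 kPa.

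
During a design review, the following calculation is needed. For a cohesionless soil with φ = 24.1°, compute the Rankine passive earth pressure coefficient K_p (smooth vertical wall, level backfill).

K_p = (1 + sin φ)/(1 − sin φ) = tan²(45° + 24.1°/2) = 2.380.

2.38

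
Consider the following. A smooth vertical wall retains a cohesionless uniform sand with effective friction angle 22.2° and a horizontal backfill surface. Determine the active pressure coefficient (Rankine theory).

K_a = (1 − sin φ)/(1 + sin φ) = (1 − sin 22.2°)/(1 + sin 22.2°) = 0.4515.

0.452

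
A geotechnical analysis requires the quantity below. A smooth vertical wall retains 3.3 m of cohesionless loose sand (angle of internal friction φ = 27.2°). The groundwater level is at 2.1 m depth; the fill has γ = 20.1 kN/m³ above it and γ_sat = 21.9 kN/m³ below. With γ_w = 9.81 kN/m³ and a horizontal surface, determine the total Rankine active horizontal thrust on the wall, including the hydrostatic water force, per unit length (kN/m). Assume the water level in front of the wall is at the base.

45.7 kN/m

K_a = tan²(45° − φ/2) = 0.3726.
γ' = 21.9 − 9.81 = 12.09 kN/m³. Depth below WT = 1.2 m.
σ'_h at WT = K_a γ d_w = 15.73 kPa; at base = 15.73 + K_a γ' × 1.2 = 21.13 kPa.
P₁ (0–2.1 m) = ½×15.73×2.1 = 16.51. P₂ (2.1–3.3 m) = ½(15.73+21.13)×1.2 = 22.12.
P_w = ½ γ_w h₂² = 0.5×9.81×1.2² = 7.063. Total = 16.51+22.12+7.063 = 45.69 kN/m.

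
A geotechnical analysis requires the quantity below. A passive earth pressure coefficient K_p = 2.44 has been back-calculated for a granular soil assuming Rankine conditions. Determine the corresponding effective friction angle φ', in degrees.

24.7°

K_p = (1+sin φ)/(1−sin φ) ⇒ sin φ = (K_p − 1)/(K_p + 1) = 0.4186.
φ = arcsin(0.4186) = 24.75°.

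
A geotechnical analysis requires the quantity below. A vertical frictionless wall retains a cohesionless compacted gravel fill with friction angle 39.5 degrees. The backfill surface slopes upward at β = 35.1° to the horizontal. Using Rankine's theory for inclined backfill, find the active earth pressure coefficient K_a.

0.410

K_a = cos β · (cos β − √(cos²β − cos²φ)) / (cos β + √(cos²β − cos²φ)).
cos β = 0.8181, cos φ = 0.7716, √(cos²β − cos²φ) = 0.2720.
K_a = 0.8181 × (0.8181 − 0.2720)/(0.8181 + 0.2720) = 0.4099.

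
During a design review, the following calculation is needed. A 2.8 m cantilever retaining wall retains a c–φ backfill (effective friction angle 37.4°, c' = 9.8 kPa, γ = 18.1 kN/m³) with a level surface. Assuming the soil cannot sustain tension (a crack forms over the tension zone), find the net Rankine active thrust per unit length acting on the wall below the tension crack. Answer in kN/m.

0.820 kN/m

K_a = 0.2443; √K_a = 0.4942.
Tension-crack depth z_c = 2c/(γ√K_a) = 2×9.8/(18.1×0.4942) = 2.191 m.
σ_a at base = K_a γ H − 2c√K_a = 0.2443×18.1×2.8 − 2×9.8×0.4942 = 2.692 kPa.
P_a = ½ × 2.692 × (H − z_c) = 0.5×2.692×0.6090 = 0.8198 kN/m.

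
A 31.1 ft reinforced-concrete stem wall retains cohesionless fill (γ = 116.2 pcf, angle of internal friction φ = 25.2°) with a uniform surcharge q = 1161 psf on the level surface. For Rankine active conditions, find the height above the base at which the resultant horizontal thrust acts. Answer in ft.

12.4 ft

K_a = 0.4027.
Triangular part P₁ = ½K_aγH² = 22630 at H/3 = 10.37 ft; rectangular part P₂ = K_a q H = 14540 at H/2 = 15.55 ft.
ȳ = (P₁·10.37 + P₂·15.55)/(P₁+P₂) = 12.39 ft.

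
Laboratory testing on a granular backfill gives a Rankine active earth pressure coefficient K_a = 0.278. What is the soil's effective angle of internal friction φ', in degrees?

34.4°

K_a = tan²(45° − φ/2) ⇒ 45° − φ/2 = arctan(√0.278) = 27.80°.
φ = 2(45° − 27.80°) = 34.40°.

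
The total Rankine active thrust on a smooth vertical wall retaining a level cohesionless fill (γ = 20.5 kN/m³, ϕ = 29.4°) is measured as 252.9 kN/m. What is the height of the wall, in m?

K_a = 0.3415. P_a = ½ K_a γ H² ⇒ H = √(2P_a/(K_a γ)).
H = √(2×252.9/(0.3415×20.5)) = 8.500 m.

8.50 m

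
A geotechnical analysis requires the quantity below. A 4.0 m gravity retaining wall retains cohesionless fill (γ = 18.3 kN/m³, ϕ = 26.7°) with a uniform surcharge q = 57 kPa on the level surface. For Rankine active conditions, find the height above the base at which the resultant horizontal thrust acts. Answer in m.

1.74 m

K_a = 0.3800.
Triangular part P₁ = ½K_aγH² = 55.63 at H/3 = 1.333 m; rectangular part P₂ = K_a q H = 86.63 at H/2 = 2.000 m.
ȳ = (P₁·1.333 + P₂·2.000)/(P₁+P₂) = 1.739 m.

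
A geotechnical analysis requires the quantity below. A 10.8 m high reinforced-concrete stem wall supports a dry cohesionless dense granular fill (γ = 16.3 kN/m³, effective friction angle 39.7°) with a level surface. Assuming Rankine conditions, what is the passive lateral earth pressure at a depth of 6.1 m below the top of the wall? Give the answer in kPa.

451 kPa

K_p = (1 + sin φ)/(1 − sin φ) = 4.537.
σ_h = K_p γ z = 4.537 × 16.3 × 6.1 = 451.1 kPa.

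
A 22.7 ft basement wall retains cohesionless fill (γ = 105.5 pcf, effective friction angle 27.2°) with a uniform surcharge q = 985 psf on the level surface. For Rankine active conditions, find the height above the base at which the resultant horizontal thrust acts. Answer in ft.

K_a = 0.3726.
Triangular part P₁ = ½K_aγH² = 10130 at H/3 = 7.567 ft; rectangular part P₂ = K_a q H = 8331 at H/2 = 11.35 ft.
ȳ = (P₁·7.567 + P₂·11.35)/(P₁+P₂) = 9.274 ft.

9.27 ft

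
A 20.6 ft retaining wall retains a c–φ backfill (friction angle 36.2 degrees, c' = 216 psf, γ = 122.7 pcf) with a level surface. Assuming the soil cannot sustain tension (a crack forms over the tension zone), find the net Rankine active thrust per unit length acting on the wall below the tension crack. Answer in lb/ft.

K_a = 0.2574; √K_a = 0.5073.
Tension-crack depth z_c = 2c/(γ√K_a) = 2×216/(122.7×0.5073) = 6.940 ft.
σ_a at base = K_a γ H − 2c√K_a = 0.2574×122.7×20.6 − 2×216×0.5073 = 431.4 psf.
P_a = ½ × 431.4 × (H − z_c) = 0.5×431.4×13.66 = 2946 lb/ft.

2950 lb/ft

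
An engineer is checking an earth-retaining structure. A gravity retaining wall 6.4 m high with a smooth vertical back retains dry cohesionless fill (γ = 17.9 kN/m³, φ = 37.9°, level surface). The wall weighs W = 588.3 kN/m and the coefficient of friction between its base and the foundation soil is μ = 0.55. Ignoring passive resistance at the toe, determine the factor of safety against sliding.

3.69

K_a = tan²(45° − 37.9°/2) = 0.2389.
P_a = ½K_aγH² = 0.5×0.2389×17.9×6.4² = 87.59 kN/m, acting at H/3 = 2.133 m above the base.
FS_sliding = μW / P_a = 0.55×588.3 / 87.59 = 3.694.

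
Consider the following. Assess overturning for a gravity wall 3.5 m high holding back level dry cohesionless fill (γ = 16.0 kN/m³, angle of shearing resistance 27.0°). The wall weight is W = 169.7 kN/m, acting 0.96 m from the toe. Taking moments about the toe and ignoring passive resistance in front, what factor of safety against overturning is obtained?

K_a = tan²(45° − 27.0°/2) = 0.3755.
P_a = ½K_aγH² = 0.5×0.3755×16.0×3.5² = 36.80 kN/m, acting at H/3 = 1.167 m above the base.
Overturning moment M_o = P_a × H/3 = 36.80 × 1.167 = 42.94.
Resisting moment M_r = W × 0.96 = 169.7 × 0.96 = 162.9.
FS_overturning = M_r/M_o = 162.9/42.94 = 3.794.

3.79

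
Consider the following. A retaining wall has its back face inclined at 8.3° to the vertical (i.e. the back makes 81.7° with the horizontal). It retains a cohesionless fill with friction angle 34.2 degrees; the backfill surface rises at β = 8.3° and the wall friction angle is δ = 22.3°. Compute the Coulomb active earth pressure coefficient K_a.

K_a = sin²(α+φ) / [sin²α · sin(α−δ) · (1 + √{sin(φ+δ)sin(φ−β) / (sin(α−δ)sin(α+β))})²].
With α = 81.7°, φ = 34.2°, δ = 22.3°, β = 8.3°: K_a = 0.3524.

0.352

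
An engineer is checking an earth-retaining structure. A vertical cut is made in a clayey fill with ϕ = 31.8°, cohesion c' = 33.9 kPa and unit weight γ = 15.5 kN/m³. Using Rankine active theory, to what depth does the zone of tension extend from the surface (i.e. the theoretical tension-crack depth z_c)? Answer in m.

K_a = tan²(45° − 31.8°/2) = 0.3098; √K_a = 0.5566.
The active pressure is zero where K_a γ z = 2c√K_a, so z_c = 2c/(γ√K_a) = 2×33.9/(15.5×0.5566) = 7.859 m.

7.86 m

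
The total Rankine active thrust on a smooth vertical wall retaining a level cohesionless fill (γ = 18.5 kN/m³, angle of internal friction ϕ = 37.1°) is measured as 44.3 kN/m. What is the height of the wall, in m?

K_a = 0.2475. P_a = ½ K_a γ H² ⇒ H = √(2P_a/(K_a γ)).
H = √(2×44.3/(0.2475×18.5)) = 4.399 m.

4.40 m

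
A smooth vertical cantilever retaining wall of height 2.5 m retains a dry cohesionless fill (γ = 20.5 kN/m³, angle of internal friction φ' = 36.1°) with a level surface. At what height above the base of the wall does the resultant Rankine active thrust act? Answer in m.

K_a = 0.2585.
The pressure distribution is triangular, so the resultant acts at H/3 above the base = 2.5/3 = 0.8333 m.

0.833 m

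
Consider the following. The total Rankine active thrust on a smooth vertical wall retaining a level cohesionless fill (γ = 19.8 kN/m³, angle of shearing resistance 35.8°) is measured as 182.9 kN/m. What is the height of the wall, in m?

K_a = 0.2619. P_a = ½ K_a γ H² ⇒ H = √(2P_a/(K_a γ)).
H = √(2×182.9/(0.2619×19.8)) = 8.399 m.

8.40 m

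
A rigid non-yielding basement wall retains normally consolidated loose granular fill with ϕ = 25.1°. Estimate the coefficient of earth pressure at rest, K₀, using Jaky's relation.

K₀ = 1 − sin φ' = 1 − sin 25.1° = 0.5758.

0.576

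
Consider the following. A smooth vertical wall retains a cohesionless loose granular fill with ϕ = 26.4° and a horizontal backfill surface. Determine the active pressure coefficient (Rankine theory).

K_a = tan²(45° − φ/2) = tan²(31.80°) = 0.3844.

0.384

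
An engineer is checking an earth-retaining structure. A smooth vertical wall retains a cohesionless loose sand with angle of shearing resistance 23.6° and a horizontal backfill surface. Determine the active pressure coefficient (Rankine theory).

K_a = tan²(45° − φ/2) = tan²(33.20°) = 0.4282.

0.428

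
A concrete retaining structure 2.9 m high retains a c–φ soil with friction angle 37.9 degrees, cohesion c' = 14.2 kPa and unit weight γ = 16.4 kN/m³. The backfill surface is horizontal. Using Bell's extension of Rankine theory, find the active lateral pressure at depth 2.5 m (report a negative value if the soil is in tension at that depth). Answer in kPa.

K_a = (1 − sin φ)/(1 + sin φ) = 0.2389.
σ_a = K_a γ z − 2c√K_a = 0.2389×16.4×2.5 − 2×14.2×0.4888 = -4.086 kPa.

-4.09 kPa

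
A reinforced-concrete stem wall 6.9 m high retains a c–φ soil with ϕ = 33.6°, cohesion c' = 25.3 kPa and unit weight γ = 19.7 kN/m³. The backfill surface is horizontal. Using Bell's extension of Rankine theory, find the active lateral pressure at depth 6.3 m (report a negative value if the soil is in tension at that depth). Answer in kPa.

8.55 kPa

K_a = (1 − sin φ)/(1 + sin φ) = 0.2875.
σ_a = K_a γ z − 2c√K_a = 0.2875×19.7×6.3 − 2×25.3×0.5362 = 8.551 kPa.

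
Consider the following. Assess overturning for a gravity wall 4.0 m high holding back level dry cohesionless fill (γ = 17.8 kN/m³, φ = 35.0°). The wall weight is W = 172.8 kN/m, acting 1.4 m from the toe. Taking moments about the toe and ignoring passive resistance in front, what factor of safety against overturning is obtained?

K_a = tan²(45° − 35.0°/2) = 0.2710.
P_a = ½K_aγH² = 0.5×0.2710×17.8×4.0² = 38.59 kN/m, acting at H/3 = 1.333 m above the base.
Overturning moment M_o = P_a × H/3 = 38.59 × 1.333 = 51.45.
Resisting moment M_r = W × 1.4 = 172.8 × 1.4 = 241.9.
FS_overturning = M_r/M_o = 241.9/51.45 = 4.702.

4.70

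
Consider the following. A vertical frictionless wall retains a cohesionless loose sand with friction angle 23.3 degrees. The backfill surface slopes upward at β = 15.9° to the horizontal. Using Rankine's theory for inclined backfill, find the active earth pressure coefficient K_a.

K_a = cos β · (cos β − √(cos²β − cos²φ)) / (cos β + √(cos²β − cos²φ)).
cos β = 0.9617, cos φ = 0.9184, √(cos²β − cos²φ) = 0.2853.
K_a = 0.9617 × (0.9617 − 0.2853)/(0.9617 + 0.2853) = 0.5217.

0.522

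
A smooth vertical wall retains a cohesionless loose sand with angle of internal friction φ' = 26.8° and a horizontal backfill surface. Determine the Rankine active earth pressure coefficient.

0.378

K_a = (1 − sin φ)/(1 + sin φ) = (1 − sin 26.8°)/(1 + sin 26.8°) = 0.3785.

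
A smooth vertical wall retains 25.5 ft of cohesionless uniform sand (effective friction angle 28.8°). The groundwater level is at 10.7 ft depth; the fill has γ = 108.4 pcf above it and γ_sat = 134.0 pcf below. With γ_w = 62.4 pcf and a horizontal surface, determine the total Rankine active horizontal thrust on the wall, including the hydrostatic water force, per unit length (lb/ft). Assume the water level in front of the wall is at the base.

17800 lb/ft

K_a = tan²(45° − φ/2) = 0.3498.
γ' = 134.0 − 62.4 = 71.60 pcf. Depth below WT = 14.8 ft.
σ'_h at WT = K_a γ d_w = 405.7 psf; at base = 405.7 + K_a γ' × 14.8 = 776.3 psf.
P₁ (0–10.7 ft) = ½×405.7×10.7 = 2170. P₂ (10.7–25.5 ft) = ½(405.7+776.3)×14.8 = 8747.
P_w = ½ γ_w h₂² = 0.5×62.4×14.8² = 6834. Total = 2170+8747+6834 = 17750 lb/ft.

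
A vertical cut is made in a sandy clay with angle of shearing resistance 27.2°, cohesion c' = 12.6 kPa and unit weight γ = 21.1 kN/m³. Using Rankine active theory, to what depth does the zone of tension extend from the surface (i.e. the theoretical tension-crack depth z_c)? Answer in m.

K_a = tan²(45° − 27.2°/2) = 0.3726; √K_a = 0.6104.
The active pressure is zero where K_a γ z = 2c√K_a, so z_c = 2c/(γ√K_a) = 2×12.6/(21.1×0.6104) = 1.957 m.

1.96 m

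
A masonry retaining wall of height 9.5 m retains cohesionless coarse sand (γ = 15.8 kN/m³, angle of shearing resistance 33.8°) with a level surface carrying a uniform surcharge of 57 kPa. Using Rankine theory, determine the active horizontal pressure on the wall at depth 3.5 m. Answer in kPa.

32.0 kPa

K_a = (1 − sin φ)/(1 + sin φ) = 0.2851.
σ_v = γz + q = 15.8 × 3.5 + 57 = 112.3 kPa.
σ_h = K_a σ_v = 0.2851 × 112.3 = 32.02 kPa.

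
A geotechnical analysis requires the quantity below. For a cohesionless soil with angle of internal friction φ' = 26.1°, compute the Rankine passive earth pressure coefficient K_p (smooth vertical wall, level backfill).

K_p = (1 + sin φ)/(1 − sin φ) = tan²(45° + 26.1°/2) = 2.571.

2.57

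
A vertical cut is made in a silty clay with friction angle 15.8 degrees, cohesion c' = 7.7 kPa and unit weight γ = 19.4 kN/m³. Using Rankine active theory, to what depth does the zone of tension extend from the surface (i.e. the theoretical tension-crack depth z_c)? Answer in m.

K_a = tan²(45° − 15.8°/2) = 0.5720; √K_a = 0.7563.
The active pressure is zero where K_a γ z = 2c√K_a, so z_c = 2c/(γ√K_a) = 2×7.7/(19.4×0.7563) = 1.050 m.

1.05 m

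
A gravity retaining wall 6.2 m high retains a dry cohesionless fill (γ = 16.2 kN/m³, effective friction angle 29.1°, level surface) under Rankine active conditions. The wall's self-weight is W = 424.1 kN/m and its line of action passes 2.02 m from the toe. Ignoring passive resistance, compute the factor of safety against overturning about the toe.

3.85

K_a = tan²(45° − 29.1°/2) = 0.3456.
P_a = ½K_aγH² = 0.5×0.3456×16.2×6.2² = 107.6 kN/m, acting at H/3 = 2.067 m above the base.
Overturning moment M_o = P_a × H/3 = 107.6 × 2.067 = 222.4.
Resisting moment M_r = W × 2.02 = 424.1 × 2.02 = 856.7.
FS_overturning = M_r/M_o = 856.7/222.4 = 3.852.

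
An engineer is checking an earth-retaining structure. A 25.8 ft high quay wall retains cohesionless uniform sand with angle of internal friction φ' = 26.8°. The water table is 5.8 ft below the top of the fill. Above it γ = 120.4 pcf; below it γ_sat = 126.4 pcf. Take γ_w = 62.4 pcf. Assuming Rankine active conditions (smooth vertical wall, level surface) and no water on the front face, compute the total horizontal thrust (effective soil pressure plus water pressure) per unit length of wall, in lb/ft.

23400 lb/ft

K_a = tan²(45° − φ/2) = 0.3785.
γ' = 126.4 − 62.4 = 64.00 pcf. Depth below WT = 20.0 ft.
σ'_h at WT = K_a γ d_w = 264.3 psf; at base = 264.3 + K_a γ' × 20.0 = 748.7 psf.
P₁ (0–5.8 ft) = ½×264.3×5.8 = 766.5. P₂ (5.8–25.8 ft) = ½(264.3+748.7)×20.0 = 10130.
P_w = ½ γ_w h₂² = 0.5×62.4×20.0² = 12480. Total = 766.5+10130+12480 = 23380 lb/ft.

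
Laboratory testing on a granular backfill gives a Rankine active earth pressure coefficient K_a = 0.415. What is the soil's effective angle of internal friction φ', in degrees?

24.4°

K_a = tan²(45° − φ/2) ⇒ 45° − φ/2 = arctan(√0.415) = 32.79°.
φ = 2(45° − 32.79°) = 24.42°.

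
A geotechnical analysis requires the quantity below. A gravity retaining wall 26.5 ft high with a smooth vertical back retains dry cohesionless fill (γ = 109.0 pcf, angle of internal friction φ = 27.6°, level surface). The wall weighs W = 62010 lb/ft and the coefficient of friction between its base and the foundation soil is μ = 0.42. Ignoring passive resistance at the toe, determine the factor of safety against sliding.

K_a = tan²(45° − 27.6°/2) = 0.3668.
P_a = ½K_aγH² = 0.5×0.3668×109.0×26.5² = 14040 lb/ft, acting at H/3 = 8.833 ft above the base.
FS_sliding = μW / P_a = 0.42×62010 / 14040 = 1.855.

1.86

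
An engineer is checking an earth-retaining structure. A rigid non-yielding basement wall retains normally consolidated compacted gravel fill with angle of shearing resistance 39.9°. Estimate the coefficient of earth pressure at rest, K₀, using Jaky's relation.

K₀ = 1 − sin φ' = 1 − sin 39.9° = 0.3586.

0.359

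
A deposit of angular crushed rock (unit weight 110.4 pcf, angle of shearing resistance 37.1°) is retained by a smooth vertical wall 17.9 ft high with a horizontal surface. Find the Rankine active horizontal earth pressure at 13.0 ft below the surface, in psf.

K_a = (1 − sin φ)/(1 + sin φ) = 0.2475.
σ_h = K_a γ z = 0.2475 × 110.4 × 13.0 = 355.2 psf.

355 psf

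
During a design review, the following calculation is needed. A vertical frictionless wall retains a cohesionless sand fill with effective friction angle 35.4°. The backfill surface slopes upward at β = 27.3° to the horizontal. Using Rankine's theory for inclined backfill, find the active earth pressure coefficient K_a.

0.382

K_a = cos β · (cos β − √(cos²β − cos²φ)) / (cos β + √(cos²β − cos²φ)).
cos β = 0.8886, cos φ = 0.8151, √(cos²β − cos²φ) = 0.3538.
K_a = 0.8886 × (0.8886 − 0.3538)/(0.8886 + 0.3538) = 0.3825.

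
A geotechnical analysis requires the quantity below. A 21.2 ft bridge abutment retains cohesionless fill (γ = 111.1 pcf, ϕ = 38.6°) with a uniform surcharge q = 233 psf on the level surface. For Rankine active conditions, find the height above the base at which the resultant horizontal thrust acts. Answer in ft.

7.65 ft

K_a = 0.2316.
Triangular part P₁ = ½K_aγH² = 5783 at H/3 = 7.067 ft; rectangular part P₂ = K_a q H = 1144 at H/2 = 10.60 ft.
ȳ = (P₁·7.067 + P₂·10.60)/(P₁+P₂) = 7.650 ft.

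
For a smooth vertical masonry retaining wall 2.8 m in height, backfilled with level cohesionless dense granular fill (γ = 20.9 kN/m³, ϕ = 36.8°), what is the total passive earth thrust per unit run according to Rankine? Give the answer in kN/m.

327 kN/m

K_p = tan²(45° + φ/2) = 3.988.
P_p = ½ K_p γ H² = 0.5 × 3.988 × 20.9 × 2.8² = 326.7 kN/m.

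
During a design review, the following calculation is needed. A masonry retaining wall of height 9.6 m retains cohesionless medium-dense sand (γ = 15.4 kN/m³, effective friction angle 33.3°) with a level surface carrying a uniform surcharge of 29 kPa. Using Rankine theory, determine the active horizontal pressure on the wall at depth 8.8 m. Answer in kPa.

K_a = (1 − sin φ)/(1 + sin φ) = 0.2911.
σ_v = γz + q = 15.4 × 8.8 + 29 = 164.5 kPa.
σ_h = K_a σ_v = 0.2911 × 164.5 = 47.90 kPa.

47.9 kPa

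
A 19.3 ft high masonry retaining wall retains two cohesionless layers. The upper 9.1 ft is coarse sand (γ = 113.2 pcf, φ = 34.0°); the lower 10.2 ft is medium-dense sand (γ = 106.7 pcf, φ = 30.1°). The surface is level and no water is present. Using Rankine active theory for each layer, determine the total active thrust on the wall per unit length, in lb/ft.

6660 lb/ft

K_a1 = tan²(45°−34.0°/2) = 0.2827; K_a2 = tan²(45°−30.1°/2) = 0.3320.
Layer 1: σ at base = K_a1 γ₁ h₁ = 291.2 psf; P₁ = ½×291.2×9.1 = 1325.
Layer 2: σ_v at top = γ₁h₁ = 1030; σ_h top = K_a2×1030 = 342.0; σ_h base = K_a2×(1030+106.7×10.2) = 703.3.
P₂ = ½(342.0+703.3)×10.2 = 5331. Total P_a = 1325+5331 = 6656 lb/ft.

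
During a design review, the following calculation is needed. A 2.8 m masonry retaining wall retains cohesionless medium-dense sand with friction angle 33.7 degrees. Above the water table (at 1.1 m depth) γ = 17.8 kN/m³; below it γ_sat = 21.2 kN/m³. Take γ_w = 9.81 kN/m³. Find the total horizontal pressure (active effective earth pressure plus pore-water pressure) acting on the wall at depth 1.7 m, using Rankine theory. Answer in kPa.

13.4 kPa

K_a = (1 − sin φ)/(1 + sin φ) = 0.2863.
γ' = 21.2 − 9.81 = 11.39 kN/m³.
Effective vertical stress at 1.7 m: σ'_v = 17.8×1.1 + 11.39×0.600 = 26.41 kPa.
σ'_h = K_a σ'_v = 0.2863 × 26.41 = 7.562 kPa; u = γ_w × 0.600 = 5.886 kPa.
Total σ_h = 7.562 + 5.886 = 13.45 kPa.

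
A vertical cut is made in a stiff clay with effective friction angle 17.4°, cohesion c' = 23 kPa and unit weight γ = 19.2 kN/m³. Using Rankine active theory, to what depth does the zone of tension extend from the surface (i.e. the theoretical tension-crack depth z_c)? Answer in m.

K_a = tan²(45° − 17.4°/2) = 0.5396; √K_a = 0.7346.
The active pressure is zero where K_a γ z = 2c√K_a, so z_c = 2c/(γ√K_a) = 2×23/(19.2×0.7346) = 3.262 m.

3.26 m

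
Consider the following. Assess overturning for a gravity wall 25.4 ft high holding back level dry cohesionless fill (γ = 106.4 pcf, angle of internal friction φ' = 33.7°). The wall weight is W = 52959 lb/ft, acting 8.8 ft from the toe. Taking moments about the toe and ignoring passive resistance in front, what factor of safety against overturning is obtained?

5.60

K_a = tan²(45° − 33.7°/2) = 0.2863.
P_a = ½K_aγH² = 0.5×0.2863×106.4×25.4² = 9827 lb/ft, acting at H/3 = 8.467 ft above the base.
Overturning moment M_o = P_a × H/3 = 9827 × 8.467 = 83200.
Resisting moment M_r = W × 8.8 = 52959 × 8.8 = 466000.
FS_overturning = M_r/M_o = 466000/83200 = 5.602.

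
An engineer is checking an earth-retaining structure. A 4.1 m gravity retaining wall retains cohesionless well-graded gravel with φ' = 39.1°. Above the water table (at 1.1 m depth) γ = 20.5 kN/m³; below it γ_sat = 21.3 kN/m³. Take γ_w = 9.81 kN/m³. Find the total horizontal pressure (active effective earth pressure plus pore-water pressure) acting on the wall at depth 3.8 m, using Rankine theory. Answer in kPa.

38.6 kPa

K_a = (1 − sin φ)/(1 + sin φ) = 0.2265.
γ' = 21.3 − 9.81 = 11.49 kN/m³.
Effective vertical stress at 3.8 m: σ'_v = 20.5×1.1 + 11.49×2.70 = 53.57 kPa.
σ'_h = K_a σ'_v = 0.2265 × 53.57 = 12.13 kPa; u = γ_w × 2.70 = 26.49 kPa.
Total σ_h = 12.13 + 26.49 = 38.62 kPa.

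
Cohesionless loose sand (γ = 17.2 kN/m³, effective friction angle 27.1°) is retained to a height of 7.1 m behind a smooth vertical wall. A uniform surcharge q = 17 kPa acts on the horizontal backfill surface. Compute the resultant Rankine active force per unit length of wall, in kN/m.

K_a = tan²(45° − φ/2) = 0.3741.
Soil triangle: ½ K_a γ H² = 0.5×0.3741×17.2×7.1² = 162.2 kN/m.
Surcharge rectangle: K_a q H = 0.3741×17×7.1 = 45.15 kN/m.
Total = 162.2 + 45.15 = 207.3 kN/m.

207 kN/m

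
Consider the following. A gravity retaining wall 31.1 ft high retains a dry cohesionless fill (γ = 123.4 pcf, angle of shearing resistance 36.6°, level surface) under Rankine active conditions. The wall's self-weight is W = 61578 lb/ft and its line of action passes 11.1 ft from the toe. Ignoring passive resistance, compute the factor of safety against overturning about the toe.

K_a = tan²(45° − 36.6°/2) = 0.2530.
P_a = ½K_aγH² = 0.5×0.2530×123.4×31.1² = 15100 lb/ft, acting at H/3 = 10.37 ft above the base.
Overturning moment M_o = P_a × H/3 = 15100 × 10.37 = 156500.
Resisting moment M_r = W × 11.1 = 61578 × 11.1 = 683500.
FS_overturning = M_r/M_o = 683500/156500 = 4.368.

4.37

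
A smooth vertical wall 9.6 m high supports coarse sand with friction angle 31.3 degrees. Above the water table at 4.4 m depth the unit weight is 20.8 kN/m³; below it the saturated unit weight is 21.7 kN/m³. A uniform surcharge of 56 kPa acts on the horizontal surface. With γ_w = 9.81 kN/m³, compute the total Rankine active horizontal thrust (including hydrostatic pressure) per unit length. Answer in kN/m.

K_a = tan²(45° − φ/2) = 0.3162.
γ' = 21.7 − 9.81 = 11.89 kN/m³. h₂ = H − d_w = 5.2 m.
σ'_h: at surface K_a·q = 17.71; at WT K_a(q+γd_w) = 46.65; at base K_a(q+γd_w+γ'h₂) = 66.20 kPa.
P₁ = ½(17.71+46.65)×4.4 = 141.6; P₂ = ½(46.65+66.20)×5.2 = 293.4; P_w = ½γ_w h₂² = 132.6.
Total = 141.6+293.4+132.6 = 567.6 kN/m.

568 kN/m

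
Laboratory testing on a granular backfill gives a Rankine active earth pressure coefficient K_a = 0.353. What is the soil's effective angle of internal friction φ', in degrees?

28.6°

K_a = tan²(45° − φ/2) ⇒ 45° − φ/2 = arctan(√0.353) = 30.72°.
φ = 2(45° − 30.72°) = 28.57°.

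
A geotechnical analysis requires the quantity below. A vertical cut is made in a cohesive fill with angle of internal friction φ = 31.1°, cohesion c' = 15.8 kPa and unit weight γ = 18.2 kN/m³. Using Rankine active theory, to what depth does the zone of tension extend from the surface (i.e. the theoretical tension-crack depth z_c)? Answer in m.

3.08 m

K_a = tan²(45° − 31.1°/2) = 0.3188; √K_a = 0.5646.
The active pressure is zero where K_a γ z = 2c√K_a, so z_c = 2c/(γ√K_a) = 2×15.8/(18.2×0.5646) = 3.075 m.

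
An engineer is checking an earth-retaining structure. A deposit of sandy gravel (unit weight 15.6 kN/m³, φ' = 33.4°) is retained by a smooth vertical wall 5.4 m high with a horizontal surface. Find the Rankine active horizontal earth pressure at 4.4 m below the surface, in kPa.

K_a = (1 − sin φ)/(1 + sin φ) = 0.2899.
σ_h = K_a γ z = 0.2899 × 15.6 × 4.4 = 19.90 kPa.

19.9 kPa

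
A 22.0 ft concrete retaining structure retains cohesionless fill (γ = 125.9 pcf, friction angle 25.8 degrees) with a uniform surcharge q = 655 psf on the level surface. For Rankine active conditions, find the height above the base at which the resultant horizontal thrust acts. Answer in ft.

8.51 ft

K_a = 0.3935.
Triangular part P₁ = ½K_aγH² = 11990 at H/3 = 7.333 ft; rectangular part P₂ = K_a q H = 5670 at H/2 = 11.00 ft.
ȳ = (P₁·7.333 + P₂·11.00)/(P₁+P₂) = 8.511 ft.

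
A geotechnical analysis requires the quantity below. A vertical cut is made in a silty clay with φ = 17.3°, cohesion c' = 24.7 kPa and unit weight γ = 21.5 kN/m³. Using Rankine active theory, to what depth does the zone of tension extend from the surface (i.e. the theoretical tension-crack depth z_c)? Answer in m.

K_a = tan²(45° − 17.3°/2) = 0.5416; √K_a = 0.7359.
The active pressure is zero where K_a γ z = 2c√K_a, so z_c = 2c/(γ√K_a) = 2×24.7/(21.5×0.7359) = 3.122 m.

3.12 m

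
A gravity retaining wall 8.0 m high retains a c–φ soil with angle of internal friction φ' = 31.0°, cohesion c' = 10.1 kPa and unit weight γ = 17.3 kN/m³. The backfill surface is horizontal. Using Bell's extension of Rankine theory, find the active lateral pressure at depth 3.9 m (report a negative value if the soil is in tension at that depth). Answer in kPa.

K_a = (1 − sin φ)/(1 + sin φ) = 0.3201.
σ_a = K_a γ z − 2c√K_a = 0.3201×17.3×3.9 − 2×10.1×0.5658 = 10.17 kPa.

10.2 kPa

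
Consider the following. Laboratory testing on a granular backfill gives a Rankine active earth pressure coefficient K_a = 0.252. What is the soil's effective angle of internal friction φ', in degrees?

K_a = tan²(45° − φ/2) ⇒ 45° − φ/2 = arctan(√0.252) = 26.66°.
φ = 2(45° − 26.66°) = 36.69°.

36.7°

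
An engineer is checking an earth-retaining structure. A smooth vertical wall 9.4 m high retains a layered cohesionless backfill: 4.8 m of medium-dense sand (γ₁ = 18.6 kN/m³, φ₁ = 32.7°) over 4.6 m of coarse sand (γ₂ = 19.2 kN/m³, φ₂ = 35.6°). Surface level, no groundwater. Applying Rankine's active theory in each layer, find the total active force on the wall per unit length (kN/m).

226 kN/m

K_a1 = tan²(45°−32.7°/2) = 0.2985; K_a2 = tan²(45°−35.6°/2) = 0.2641.
Layer 1: σ at base = K_a1 γ₁ h₁ = 26.65 kPa; P₁ = ½×26.65×4.8 = 63.96.
Layer 2: σ_v at top = γ₁h₁ = 89.28; σ_h top = K_a2×89.28 = 23.58; σ_h base = K_a2×(89.28+19.2×4.6) = 46.91.
P₂ = ½(23.58+46.91)×4.6 = 162.1. Total P_a = 63.96+162.1 = 226.1 kN/m.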